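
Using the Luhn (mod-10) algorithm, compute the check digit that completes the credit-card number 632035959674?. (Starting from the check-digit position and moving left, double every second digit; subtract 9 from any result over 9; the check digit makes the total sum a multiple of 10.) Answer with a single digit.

Partial digits right→left: 4 7 6 9 5 9 5 3 0 2 3 6
Double every second digit counting from the check-digit position (so the 1st, 3rd, 5th, ... of the partial from the right).
  doubled (with −9 where >9): 8 3 1 1 0 6 → sum 19
  kept as-is: 7 9 9 3 2 6 → sum 36
Total = 19 + 36 = 55.
Check digit = (10 − (55 mod 10)) mod 10 = 5.

5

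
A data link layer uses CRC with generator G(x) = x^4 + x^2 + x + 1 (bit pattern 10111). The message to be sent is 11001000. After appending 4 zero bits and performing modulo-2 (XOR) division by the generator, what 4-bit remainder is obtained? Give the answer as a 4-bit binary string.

1110

Append 4 zeros: 110010000000. Divide by 10111 (XOR where the leading bit is 1):
  pos 0: 11001 XOR 10111 = 01110
  pos 1: 11100 XOR 10111 = 01011
  pos 2: 10110 XOR 10111 = 00001
  pos 6: 10000 XOR 10111 = 00111
Remainder (last 4 bits) = 1110. This is the CRC / FCS.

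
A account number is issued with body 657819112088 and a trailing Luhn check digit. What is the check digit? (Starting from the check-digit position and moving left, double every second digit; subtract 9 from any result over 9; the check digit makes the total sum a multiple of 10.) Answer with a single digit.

9

Partial digits right→left: 8 8 0 2 1 1 9 1 8 7 5 6
Double every second digit counting from the check-digit position (so the 1st, 3rd, 5th, ... of the partial from the right).
  doubled (with −9 where >9): 7 0 2 9 7 1 → sum 26
  kept as-is: 8 2 1 1 7 6 → sum 25
Total = 26 + 25 = 51.
Check digit = (10 − (51 mod 10)) mod 10 = 9.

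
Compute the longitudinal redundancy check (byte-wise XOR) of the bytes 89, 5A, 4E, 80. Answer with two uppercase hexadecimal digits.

1D

XOR the bytes together:
  start with 0x89
  0x89 ⊕ 0x5A = 0xD3
  0xD3 ⊕ 0x4E = 0x9D
  0x9D ⊕ 0x80 = 0x1D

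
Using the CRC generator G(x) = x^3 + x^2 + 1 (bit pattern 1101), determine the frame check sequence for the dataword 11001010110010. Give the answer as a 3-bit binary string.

Append 3 zeros: 11001010110010000. Divide by 1101 (XOR where the leading bit is 1):
  pos 0: 1100 XOR 1101 = 0001
  pos 3: 1101 XOR 1101 = 0000
  pos 8: 1100 XOR 1101 = 0001
  pos 11: 1100 XOR 1101 = 0001
Remainder (last 3 bits) = 100. This is the CRC / FCS.

100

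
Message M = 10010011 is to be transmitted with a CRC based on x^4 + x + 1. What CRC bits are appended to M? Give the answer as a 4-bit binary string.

Append 4 zeros: 100100110000. Divide by 10011 (XOR where the leading bit is 1):
  pos 0: 10010 XOR 10011 = 00001
  pos 4: 10110 XOR 10011 = 00101
  pos 6: 10100 XOR 10011 = 00111
Remainder (last 4 bits) = 1110. This is the CRC / FCS.

1110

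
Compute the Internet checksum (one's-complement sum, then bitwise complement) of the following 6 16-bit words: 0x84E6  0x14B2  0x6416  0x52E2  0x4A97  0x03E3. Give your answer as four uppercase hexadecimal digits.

One's-complement addition (fold any carry out of bit 15 back into bit 0):
  0x84E6 + 0x14B2 = 0x09998
  0x9998 + 0x6416 = 0x0FDAE
  0xFDAE + 0x52E2 = 0x15090 → wrap carry → 0x5091
  0x5091 + 0x4A97 = 0x09B28
  0x9B28 + 0x03E3 = 0x09F0B
One's-complement sum = 0x9F0B.
Checksum = ~0x9F0B & 0xFFFF = 0x60F4.

60F4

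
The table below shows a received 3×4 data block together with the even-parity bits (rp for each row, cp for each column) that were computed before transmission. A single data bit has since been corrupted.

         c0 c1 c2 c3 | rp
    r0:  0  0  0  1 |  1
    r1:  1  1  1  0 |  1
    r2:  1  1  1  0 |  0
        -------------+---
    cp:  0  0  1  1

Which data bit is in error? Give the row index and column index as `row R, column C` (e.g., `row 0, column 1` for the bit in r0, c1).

Recompute each row's even parity and compare to rp:
  r0: data parity 1, sent rp 1 → ok
  r1: data parity 1, sent rp 1 → ok
  r2: data parity 1, sent rp 0 → mismatch
Recompute each column's even parity and compare to cp:
  c0: data parity 0, sent cp 0 → ok
  c1: data parity 0, sent cp 0 → ok
  c2: data parity 0, sent cp 1 → mismatch
  c3: data parity 1, sent cp 1 → ok
Exactly one row (r2) and one column (c2) fail → the flipped bit is at their intersection.

row 2, column 2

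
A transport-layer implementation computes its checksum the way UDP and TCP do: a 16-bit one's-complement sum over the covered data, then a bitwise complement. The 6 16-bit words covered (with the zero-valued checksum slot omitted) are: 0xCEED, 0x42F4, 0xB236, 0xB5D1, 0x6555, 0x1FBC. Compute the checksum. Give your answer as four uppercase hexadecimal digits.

0104

One's-complement addition (fold any carry out of bit 15 back into bit 0):
  0xCEED + 0x42F4 = 0x111E1 → wrap carry → 0x11E2
  0x11E2 + 0xB236 = 0x0C418
  0xC418 + 0xB5D1 = 0x179E9 → wrap carry → 0x79EA
  0x79EA + 0x6555 = 0x0DF3F
  0xDF3F + 0x1FBC = 0x0FEFB
One's-complement sum = 0xFEFB.
Checksum = ~0xFEFB & 0xFFFF = 0x0104.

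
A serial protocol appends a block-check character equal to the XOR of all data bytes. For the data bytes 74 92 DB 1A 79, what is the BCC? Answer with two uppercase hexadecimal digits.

5E

XOR the bytes together:
  start with 0x74
  0x74 ⊕ 0x92 = 0xE6
  0xE6 ⊕ 0xDB = 0x3D
  0x3D ⊕ 0x1A = 0x27
  0x27 ⊕ 0x79 = 0x5E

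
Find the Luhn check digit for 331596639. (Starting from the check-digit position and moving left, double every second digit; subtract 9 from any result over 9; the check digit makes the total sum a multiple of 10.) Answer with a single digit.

4

Partial digits right→left: 9 3 6 6 9 5 1 3 3
Double every second digit counting from the check-digit position (so the 1st, 3rd, 5th, ... of the partial from the right).
  doubled (with −9 where >9): 9 3 9 2 6 → sum 29
  kept as-is: 3 6 5 3 → sum 17
Total = 29 + 17 = 46.
Check digit = (10 − (46 mod 10)) mod 10 = 4.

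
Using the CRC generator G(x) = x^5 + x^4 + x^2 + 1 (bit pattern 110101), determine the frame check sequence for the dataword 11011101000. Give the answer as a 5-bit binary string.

Append 5 zeros: 1101110100000000. Divide by 110101 (XOR where the leading bit is 1):
  pos 0: 110111 XOR 110101 = 000010
  pos 4: 100100 XOR 110101 = 010001
  pos 5: 100010 XOR 110101 = 010111
  pos 6: 101110 XOR 110101 = 011011
  pos 7: 110110 XOR 110101 = 000011
Remainder (last 5 bits) = 11000. This is the CRC / FCS.

11000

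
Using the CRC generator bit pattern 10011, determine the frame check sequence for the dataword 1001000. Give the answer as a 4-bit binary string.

1100

Append 4 zeros: 10010000000. Divide by 10011 (XOR where the leading bit is 1):
  pos 0: 10010 XOR 10011 = 00001
  pos 4: 10000 XOR 10011 = 00011
Remainder (last 4 bits) = 1100. This is the CRC / FCS.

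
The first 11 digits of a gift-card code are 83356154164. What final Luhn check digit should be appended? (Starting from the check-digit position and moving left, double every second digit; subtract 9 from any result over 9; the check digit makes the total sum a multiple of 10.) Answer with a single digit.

4

Partial digits right→left: 4 6 1 4 5 1 6 5 3 3 8
Double every second digit counting from the check-digit position (so the 1st, 3rd, 5th, ... of the partial from the right).
  doubled (with −9 where >9): 8 2 1 3 6 7 → sum 27
  kept as-is: 6 4 1 5 3 → sum 19
Total = 27 + 19 = 46.
Check digit = (10 − (46 mod 10)) mod 10 = 4.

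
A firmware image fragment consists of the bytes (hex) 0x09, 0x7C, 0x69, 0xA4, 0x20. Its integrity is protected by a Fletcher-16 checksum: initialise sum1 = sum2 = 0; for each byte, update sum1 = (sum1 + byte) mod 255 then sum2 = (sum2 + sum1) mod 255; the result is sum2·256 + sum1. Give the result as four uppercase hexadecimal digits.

C4B3

Running sums (mod 255):
  after byte 0 (0x09): sum1=9, sum2=9
  after byte 1 (0x7C): sum1=133, sum2=142
  after byte 2 (0x69): sum1=238, sum2=125
  after byte 3 (0xA4): sum1=147, sum2=17
  after byte 4 (0x20): sum1=179, sum2=196
Checksum = sum2·256 + sum1 = 196·256 + 179 = 50355 = 0xC4B3.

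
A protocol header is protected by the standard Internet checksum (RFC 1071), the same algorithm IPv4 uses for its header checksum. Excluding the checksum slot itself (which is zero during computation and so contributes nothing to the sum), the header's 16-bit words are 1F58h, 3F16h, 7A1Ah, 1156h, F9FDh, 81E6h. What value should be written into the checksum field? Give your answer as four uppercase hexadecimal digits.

9A3C

One's-complement addition (fold any carry out of bit 15 back into bit 0):
  0x1F58 + 0x3F16 = 0x05E6E
  0x5E6E + 0x7A1A = 0x0D888
  0xD888 + 0x1156 = 0x0E9DE
  0xE9DE + 0xF9FD = 0x1E3DB → wrap carry → 0xE3DC
  0xE3DC + 0x81E6 = 0x165C2 → wrap carry → 0x65C3
One's-complement sum = 0x65C3.
Checksum = ~0x65C3 & 0xFFFF = 0x9A3C.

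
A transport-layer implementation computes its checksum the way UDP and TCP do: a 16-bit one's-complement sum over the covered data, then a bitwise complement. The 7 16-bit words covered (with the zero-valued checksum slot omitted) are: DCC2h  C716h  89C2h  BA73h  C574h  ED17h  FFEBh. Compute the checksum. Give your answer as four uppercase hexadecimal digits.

One's-complement addition (fold any carry out of bit 15 back into bit 0):
  0xDCC2 + 0xC716 = 0x1A3D8 → wrap carry → 0xA3D9
  0xA3D9 + 0x89C2 = 0x12D9B → wrap carry → 0x2D9C
  0x2D9C + 0xBA73 = 0x0E80F
  0xE80F + 0xC574 = 0x1AD83 → wrap carry → 0xAD84
  0xAD84 + 0xED17 = 0x19A9B → wrap carry → 0x9A9C
  0x9A9C + 0xFFEB = 0x19A87 → wrap carry → 0x9A88
One's-complement sum = 0x9A88.
Checksum = ~0x9A88 & 0xFFFF = 0x6577.

6577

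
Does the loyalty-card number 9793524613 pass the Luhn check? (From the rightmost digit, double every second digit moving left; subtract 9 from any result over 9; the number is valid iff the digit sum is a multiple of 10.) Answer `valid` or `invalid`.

From the right, keep odd positions and double even positions (subtract 9 from any doubled value over 9):
  doubled (positions 2,4,...): 2 8 1 9 9 → sum 29
  kept (positions 1,3,...): 3 6 2 3 7 → sum 21
Total = 50.
50 mod 10 = 0, so the number is valid.

valid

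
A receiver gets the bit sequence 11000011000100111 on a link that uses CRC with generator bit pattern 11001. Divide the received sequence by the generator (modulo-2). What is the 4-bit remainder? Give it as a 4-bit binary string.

0000

Modulo-2 division of 11000011000100111 by 11001:
  pos 0: 11000 XOR 11001 = 00001
  pos 4: 10110 XOR 11001 = 01111
  pos 5: 11110 XOR 11001 = 00111
  pos 7: 11101 XOR 11001 = 00100
  pos 9: 10000 XOR 11001 = 01001
  pos 10: 10011 XOR 11001 = 01010
  pos 11: 10101 XOR 11001 = 01100
  pos 12: 11001 XOR 11001 = 00000
Remainder = 0000 (zero — the frame passes the CRC check).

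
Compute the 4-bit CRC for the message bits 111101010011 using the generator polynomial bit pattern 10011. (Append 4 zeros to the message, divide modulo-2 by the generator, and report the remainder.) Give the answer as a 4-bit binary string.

1101

Append 4 zeros: 1111010100110000. Divide by 10011 (XOR where the leading bit is 1):
  pos 0: 11110 XOR 10011 = 01101
  pos 1: 11011 XOR 10011 = 01000
  pos 2: 10000 XOR 10011 = 00011
  pos 5: 11100 XOR 10011 = 01111
  pos 6: 11111 XOR 10011 = 01100
  pos 7: 11001 XOR 10011 = 01010
  pos 8: 10100 XOR 10011 = 00111
  pos 10: 11100 XOR 10011 = 01111
  pos 11: 11110 XOR 10011 = 01101
Remainder (last 4 bits) = 1101. This is the CRC / FCS.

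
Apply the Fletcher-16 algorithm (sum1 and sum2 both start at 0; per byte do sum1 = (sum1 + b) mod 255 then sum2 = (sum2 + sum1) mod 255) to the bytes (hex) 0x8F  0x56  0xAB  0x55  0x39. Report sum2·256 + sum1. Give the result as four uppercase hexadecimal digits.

Running sums (mod 255):
  after byte 0 (0x8F): sum1=143, sum2=143
  after byte 1 (0x56): sum1=229, sum2=117
  after byte 2 (0xAB): sum1=145, sum2=7
  after byte 3 (0x55): sum1=230, sum2=237
  after byte 4 (0x39): sum1=32, sum2=14
Checksum = sum2·256 + sum1 = 14·256 + 32 = 3616 = 0x0E20.

0E20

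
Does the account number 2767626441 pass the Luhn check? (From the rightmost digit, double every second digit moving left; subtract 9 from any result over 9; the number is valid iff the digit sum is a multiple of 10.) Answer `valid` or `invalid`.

invalid

From the right, keep odd positions and double even positions (subtract 9 from any doubled value over 9):
  doubled (positions 2,4,...): 8 3 3 3 4 → sum 21
  kept (positions 1,3,...): 1 4 2 7 7 → sum 21
Total = 42.
42 mod 10 = 2, so the number is invalid.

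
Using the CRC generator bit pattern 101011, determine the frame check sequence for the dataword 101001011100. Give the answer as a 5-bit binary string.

Append 5 zeros: 10100101110000000. Divide by 101011 (XOR where the leading bit is 1):
  pos 0: 101001 XOR 101011 = 000010
  pos 4: 100111 XOR 101011 = 001100
  pos 6: 110000 XOR 101011 = 011011
  pos 7: 110110 XOR 101011 = 011101
  pos 8: 111010 XOR 101011 = 010001
  pos 9: 100010 XOR 101011 = 001001
  pos 11: 100100 XOR 101011 = 001111
Remainder (last 5 bits) = 01111. This is the CRC / FCS.

01111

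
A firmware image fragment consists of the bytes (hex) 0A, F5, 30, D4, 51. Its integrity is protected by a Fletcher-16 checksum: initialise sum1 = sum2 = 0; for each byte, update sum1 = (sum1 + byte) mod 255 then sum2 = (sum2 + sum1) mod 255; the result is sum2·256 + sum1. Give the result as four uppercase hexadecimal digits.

Running sums (mod 255):
  after byte 0 (0A): sum1=10, sum2=10
  after byte 1 (F5): sum1=0, sum2=10
  after byte 2 (30): sum1=48, sum2=58
  after byte 3 (D4): sum1=5, sum2=63
  after byte 4 (51): sum1=86, sum2=149
Checksum = sum2·256 + sum1 = 149·256 + 86 = 38230 = 0x9556.

9556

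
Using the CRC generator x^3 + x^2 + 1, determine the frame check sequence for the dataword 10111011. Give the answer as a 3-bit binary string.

Append 3 zeros: 10111011000. Divide by 1101 (XOR where the leading bit is 1):
  pos 0: 1011 XOR 1101 = 0110
  pos 1: 1101 XOR 1101 = 0000
  pos 6: 1100 XOR 1101 = 0001
Remainder (last 3 bits) = 010. This is the CRC / FCS.

010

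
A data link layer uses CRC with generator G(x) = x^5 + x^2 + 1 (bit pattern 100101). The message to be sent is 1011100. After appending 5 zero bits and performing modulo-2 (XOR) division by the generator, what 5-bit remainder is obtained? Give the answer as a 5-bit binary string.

00100

Append 5 zeros: 101110000000. Divide by 100101 (XOR where the leading bit is 1):
  pos 0: 101110 XOR 100101 = 001011
  pos 2: 101100 XOR 100101 = 001001
  pos 4: 100100 XOR 100101 = 000001
Remainder (last 5 bits) = 00100. This is the CRC / FCS.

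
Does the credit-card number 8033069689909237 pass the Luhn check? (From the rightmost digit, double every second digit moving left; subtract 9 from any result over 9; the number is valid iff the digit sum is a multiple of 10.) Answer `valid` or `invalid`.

From the right, keep odd positions and double even positions (subtract 9 from any doubled value over 9):
  doubled (positions 2,4,...): 6 9 9 7 9 0 6 7 → sum 53
  kept (positions 1,3,...): 7 2 0 9 6 6 3 0 → sum 33
Total = 86.
86 mod 10 = 6, so the number is invalid.

invalid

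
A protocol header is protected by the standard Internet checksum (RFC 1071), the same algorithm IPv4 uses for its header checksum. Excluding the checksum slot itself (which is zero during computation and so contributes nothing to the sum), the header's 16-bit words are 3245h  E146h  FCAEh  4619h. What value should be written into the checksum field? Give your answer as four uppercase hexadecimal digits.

One's-complement addition (fold any carry out of bit 15 back into bit 0):
  0x3245 + 0xE146 = 0x1138B → wrap carry → 0x138C
  0x138C + 0xFCAE = 0x1103A → wrap carry → 0x103B
  0x103B + 0x4619 = 0x05654
One's-complement sum = 0x5654.
Checksum = ~0x5654 & 0xFFFF = 0xA9AB.

A9AB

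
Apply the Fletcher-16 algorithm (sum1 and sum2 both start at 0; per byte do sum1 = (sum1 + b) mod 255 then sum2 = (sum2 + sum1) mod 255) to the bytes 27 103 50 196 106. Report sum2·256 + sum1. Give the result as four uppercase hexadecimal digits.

Running sums (mod 255):
  after byte 0 (27): sum1=27, sum2=27
  after byte 1 (103): sum1=130, sum2=157
  after byte 2 (50): sum1=180, sum2=82
  after byte 3 (196): sum1=121, sum2=203
  after byte 4 (106): sum1=227, sum2=175
Checksum = sum2·256 + sum1 = 175·256 + 227 = 45027 = 0xAFE3.

AFE3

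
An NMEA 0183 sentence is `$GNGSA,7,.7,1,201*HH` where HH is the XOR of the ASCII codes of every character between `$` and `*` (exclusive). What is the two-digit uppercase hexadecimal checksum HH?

70

XOR the ASCII codes of the payload characters:
  'G' = 0x47 → acc = 0x47
  'N' = 0x4E → acc = 0x09
  'G' = 0x47 → acc = 0x4E
  'S' = 0x53 → acc = 0x1D
  'A' = 0x41 → acc = 0x5C
  ',' = 0x2C → acc = 0x70
  '7' = 0x37 → acc = 0x47
  ',' = 0x2C → acc = 0x6B
  '.' = 0x2E → acc = 0x45
  '7' = 0x37 → acc = 0x72
  ',' = 0x2C → acc = 0x5E
  '1' = 0x31 → acc = 0x6F
  ',' = 0x2C → acc = 0x43
  '2' = 0x32 → acc = 0x71
  '0' = 0x30 → acc = 0x41
  '1' = 0x31 → acc = 0x70
Checksum = 0x70.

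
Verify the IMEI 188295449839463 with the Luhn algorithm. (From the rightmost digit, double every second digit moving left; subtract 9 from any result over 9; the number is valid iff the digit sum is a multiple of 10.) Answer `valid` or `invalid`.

From the right, keep odd positions and double even positions (subtract 9 from any doubled value over 9):
  doubled (positions 2,4,...): 3 9 7 8 1 4 7 → sum 39
  kept (positions 1,3,...): 3 4 3 9 4 9 8 1 → sum 41
Total = 80.
80 mod 10 = 0, so the number is valid.

valid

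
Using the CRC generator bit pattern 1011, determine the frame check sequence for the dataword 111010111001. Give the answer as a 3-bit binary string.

Append 3 zeros: 111010111001000. Divide by 1011 (XOR where the leading bit is 1):
  pos 0: 1110 XOR 1011 = 0101
  pos 1: 1011 XOR 1011 = 0000
  pos 6: 1110 XOR 1011 = 0101
  pos 7: 1010 XOR 1011 = 0001
  pos 10: 1100 XOR 1011 = 0111
  pos 11: 1110 XOR 1011 = 0101
Remainder (last 3 bits) = 101. This is the CRC / FCS.

101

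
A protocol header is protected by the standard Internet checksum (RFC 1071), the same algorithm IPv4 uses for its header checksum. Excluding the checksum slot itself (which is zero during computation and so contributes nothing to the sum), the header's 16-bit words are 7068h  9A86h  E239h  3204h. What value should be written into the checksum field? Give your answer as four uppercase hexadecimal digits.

E0D2

One's-complement addition (fold any carry out of bit 15 back into bit 0):
  0x7068 + 0x9A86 = 0x10AEE → wrap carry → 0x0AEF
  0x0AEF + 0xE239 = 0x0ED28
  0xED28 + 0x3204 = 0x11F2C → wrap carry → 0x1F2D
One's-complement sum = 0x1F2D.
Checksum = ~0x1F2D & 0xFFFF = 0xE0D2.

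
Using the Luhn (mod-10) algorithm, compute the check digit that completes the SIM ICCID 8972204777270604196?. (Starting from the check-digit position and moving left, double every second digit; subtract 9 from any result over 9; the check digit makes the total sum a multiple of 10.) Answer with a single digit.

1

Partial digits right→left: 6 9 1 4 0 6 0 7 2 7 7 7 4 0 2 2 7 9 8
Double every second digit counting from the check-digit position (so the 1st, 3rd, 5th, ... of the partial from the right).
  doubled (with −9 where >9): 3 2 0 0 4 5 8 4 5 7 → sum 38
  kept as-is: 9 4 6 7 7 7 0 2 9 → sum 51
Total = 38 + 51 = 89.
Check digit = (10 − (89 mod 10)) mod 10 = 1.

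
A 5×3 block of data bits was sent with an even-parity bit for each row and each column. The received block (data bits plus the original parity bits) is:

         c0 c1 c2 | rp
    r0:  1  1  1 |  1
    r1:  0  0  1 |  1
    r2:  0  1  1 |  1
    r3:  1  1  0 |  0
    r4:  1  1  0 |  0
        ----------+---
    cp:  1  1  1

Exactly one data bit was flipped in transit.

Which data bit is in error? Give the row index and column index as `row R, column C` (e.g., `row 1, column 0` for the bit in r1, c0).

Recompute each row's even parity and compare to rp:
  r0: data parity 1, sent rp 1 → ok
  r1: data parity 1, sent rp 1 → ok
  r2: data parity 0, sent rp 1 → mismatch
  r3: data parity 0, sent rp 0 → ok
  r4: data parity 0, sent rp 0 → ok
Recompute each column's even parity and compare to cp:
  c0: data parity 1, sent cp 1 → ok
  c1: data parity 0, sent cp 1 → mismatch
  c2: data parity 1, sent cp 1 → ok
Exactly one row (r2) and one column (c1) fail → the flipped bit is at their intersection.

row 2, column 1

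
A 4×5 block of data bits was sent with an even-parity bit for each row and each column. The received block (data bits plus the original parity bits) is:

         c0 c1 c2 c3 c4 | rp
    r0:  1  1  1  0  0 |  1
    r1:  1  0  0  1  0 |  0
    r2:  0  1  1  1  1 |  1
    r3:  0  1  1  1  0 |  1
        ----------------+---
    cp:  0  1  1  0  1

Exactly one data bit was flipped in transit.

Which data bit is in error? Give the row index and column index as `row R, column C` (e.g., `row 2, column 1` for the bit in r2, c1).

row 2, column 3

Recompute each row's even parity and compare to rp:
  r0: data parity 1, sent rp 1 → ok
  r1: data parity 0, sent rp 0 → ok
  r2: data parity 0, sent rp 1 → mismatch
  r3: data parity 1, sent rp 1 → ok
Recompute each column's even parity and compare to cp:
  c0: data parity 0, sent cp 0 → ok
  c1: data parity 1, sent cp 1 → ok
  c2: data parity 1, sent cp 1 → ok
  c3: data parity 1, sent cp 0 → mismatch
  c4: data parity 1, sent cp 1 → ok
Exactly one row (r2) and one column (c3) fail → the flipped bit is at their intersection.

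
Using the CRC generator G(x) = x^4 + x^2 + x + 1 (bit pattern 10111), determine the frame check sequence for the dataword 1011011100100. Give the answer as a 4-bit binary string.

1110

Append 4 zeros: 10110111001000000. Divide by 10111 (XOR where the leading bit is 1):
  pos 0: 10110 XOR 10111 = 00001
  pos 4: 11110 XOR 10111 = 01001
  pos 5: 10010 XOR 10111 = 00101
  pos 7: 10110 XOR 10111 = 00001
  pos 11: 10000 XOR 10111 = 00111
Remainder (last 4 bits) = 1110. This is the CRC / FCS.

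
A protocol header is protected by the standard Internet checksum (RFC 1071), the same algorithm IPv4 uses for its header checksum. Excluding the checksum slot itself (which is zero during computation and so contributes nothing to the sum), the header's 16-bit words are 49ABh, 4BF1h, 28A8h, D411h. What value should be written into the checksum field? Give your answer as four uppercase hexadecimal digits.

One's-complement addition (fold any carry out of bit 15 back into bit 0):
  0x49AB + 0x4BF1 = 0x0959C
  0x959C + 0x28A8 = 0x0BE44
  0xBE44 + 0xD411 = 0x19255 → wrap carry → 0x9256
One's-complement sum = 0x9256.
Checksum = ~0x9256 & 0xFFFF = 0x6DA9.

6DA9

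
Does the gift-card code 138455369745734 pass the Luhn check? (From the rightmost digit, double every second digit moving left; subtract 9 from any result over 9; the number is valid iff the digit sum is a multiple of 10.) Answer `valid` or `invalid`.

invalid

From the right, keep odd positions and double even positions (subtract 9 from any doubled value over 9):
  doubled (positions 2,4,...): 6 1 5 3 1 8 6 → sum 30
  kept (positions 1,3,...): 4 7 4 9 3 5 8 1 → sum 41
Total = 71.
71 mod 10 = 1, so the number is invalid.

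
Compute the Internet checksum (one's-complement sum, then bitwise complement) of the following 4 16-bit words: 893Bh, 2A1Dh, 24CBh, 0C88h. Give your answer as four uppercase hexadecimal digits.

1B54

One's-complement addition (fold any carry out of bit 15 back into bit 0):
  0x893B + 0x2A1D = 0x0B358
  0xB358 + 0x24CB = 0x0D823
  0xD823 + 0x0C88 = 0x0E4AB
One's-complement sum = 0xE4AB.
Checksum = ~0xE4AB & 0xFFFF = 0x1B54.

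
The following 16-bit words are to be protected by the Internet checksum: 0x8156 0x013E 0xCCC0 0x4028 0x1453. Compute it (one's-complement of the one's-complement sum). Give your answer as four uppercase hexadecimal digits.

5C2F

One's-complement addition (fold any carry out of bit 15 back into bit 0):
  0x8156 + 0x013E = 0x08294
  0x8294 + 0xCCC0 = 0x14F54 → wrap carry → 0x4F55
  0x4F55 + 0x4028 = 0x08F7D
  0x8F7D + 0x1453 = 0x0A3D0
One's-complement sum = 0xA3D0.
Checksum = ~0xA3D0 & 0xFFFF = 0x5C2F.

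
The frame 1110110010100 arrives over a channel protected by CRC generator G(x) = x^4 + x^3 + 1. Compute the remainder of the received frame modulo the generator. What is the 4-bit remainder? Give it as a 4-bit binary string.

Modulo-2 division of 1110110010100 by 11001:
  pos 0: 11101 XOR 11001 = 00100
  pos 2: 10010 XOR 11001 = 01011
  pos 3: 10110 XOR 11001 = 01111
  pos 4: 11111 XOR 11001 = 00110
  pos 6: 11001 XOR 11001 = 00000
Remainder = 0000 (zero — the frame passes the CRC check).

0000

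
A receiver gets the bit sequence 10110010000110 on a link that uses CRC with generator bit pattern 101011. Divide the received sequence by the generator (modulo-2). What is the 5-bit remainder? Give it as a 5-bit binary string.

00000

Modulo-2 division of 10110010000110 by 101011:
  pos 0: 101100 XOR 101011 = 000111
  pos 3: 111100 XOR 101011 = 010111
  pos 4: 101110 XOR 101011 = 000101
  pos 7: 101011 XOR 101011 = 000000
Remainder = 00000 (zero — the frame passes the CRC check).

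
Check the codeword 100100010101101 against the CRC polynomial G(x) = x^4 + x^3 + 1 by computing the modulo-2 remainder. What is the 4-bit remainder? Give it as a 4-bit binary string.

Modulo-2 division of 100100010101101 by 11001:
  pos 0: 10010 XOR 11001 = 01011
  pos 1: 10110 XOR 11001 = 01111
  pos 2: 11110 XOR 11001 = 00111
  pos 4: 11110 XOR 11001 = 00111
  pos 6: 11110 XOR 11001 = 00111
  pos 8: 11111 XOR 11001 = 00110
  pos 10: 11001 XOR 11001 = 00000
Remainder = 0000 (zero — the frame passes the CRC check).

0000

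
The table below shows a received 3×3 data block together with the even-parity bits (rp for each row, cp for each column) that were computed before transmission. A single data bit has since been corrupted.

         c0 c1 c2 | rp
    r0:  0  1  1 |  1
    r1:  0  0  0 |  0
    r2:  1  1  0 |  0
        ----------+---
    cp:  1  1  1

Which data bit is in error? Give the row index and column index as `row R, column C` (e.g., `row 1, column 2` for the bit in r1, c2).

Recompute each row's even parity and compare to rp:
  r0: data parity 0, sent rp 1 → mismatch
  r1: data parity 0, sent rp 0 → ok
  r2: data parity 0, sent rp 0 → ok
Recompute each column's even parity and compare to cp:
  c0: data parity 1, sent cp 1 → ok
  c1: data parity 0, sent cp 1 → mismatch
  c2: data parity 1, sent cp 1 → ok
Exactly one row (r0) and one column (c1) fail → the flipped bit is at their intersection.

row 0, column 1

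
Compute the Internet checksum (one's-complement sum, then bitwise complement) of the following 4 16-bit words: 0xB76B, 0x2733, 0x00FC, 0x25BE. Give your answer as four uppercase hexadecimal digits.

One's-complement addition (fold any carry out of bit 15 back into bit 0):
  0xB76B + 0x2733 = 0x0DE9E
  0xDE9E + 0x00FC = 0x0DF9A
  0xDF9A + 0x25BE = 0x10558 → wrap carry → 0x0559
One's-complement sum = 0x0559.
Checksum = ~0x0559 & 0xFFFF = 0xFAA6.

FAA6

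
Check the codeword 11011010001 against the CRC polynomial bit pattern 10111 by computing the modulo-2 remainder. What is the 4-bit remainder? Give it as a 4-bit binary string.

Modulo-2 division of 11011010001 by 10111:
  pos 0: 11011 XOR 10111 = 01100
  pos 1: 11000 XOR 10111 = 01111
  pos 2: 11111 XOR 10111 = 01000
  pos 3: 10000 XOR 10111 = 00111
  pos 5: 11100 XOR 10111 = 01011
  pos 6: 10111 XOR 10111 = 00000
Remainder = 0000 (zero — the frame passes the CRC check).

0000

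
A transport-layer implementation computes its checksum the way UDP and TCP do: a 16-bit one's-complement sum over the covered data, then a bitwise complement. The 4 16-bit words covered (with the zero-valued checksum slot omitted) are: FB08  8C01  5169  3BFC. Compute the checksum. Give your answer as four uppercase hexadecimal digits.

One's-complement addition (fold any carry out of bit 15 back into bit 0):
  0xFB08 + 0x8C01 = 0x18709 → wrap carry → 0x870A
  0x870A + 0x5169 = 0x0D873
  0xD873 + 0x3BFC = 0x1146F → wrap carry → 0x1470
One's-complement sum = 0x1470.
Checksum = ~0x1470 & 0xFFFF = 0xEB8F.

EB8F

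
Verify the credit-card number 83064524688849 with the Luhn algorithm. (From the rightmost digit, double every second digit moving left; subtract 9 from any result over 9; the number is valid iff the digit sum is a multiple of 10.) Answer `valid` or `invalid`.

From the right, keep odd positions and double even positions (subtract 9 from any doubled value over 9):
  doubled (positions 2,4,...): 8 7 3 4 8 0 7 → sum 37
  kept (positions 1,3,...): 9 8 8 4 5 6 3 → sum 43
Total = 80.
80 mod 10 = 0, so the number is valid.

valid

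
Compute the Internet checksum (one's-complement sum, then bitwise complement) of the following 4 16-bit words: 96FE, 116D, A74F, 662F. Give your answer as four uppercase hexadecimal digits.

One's-complement addition (fold any carry out of bit 15 back into bit 0):
  0x96FE + 0x116D = 0x0A86B
  0xA86B + 0xA74F = 0x14FBA → wrap carry → 0x4FBB
  0x4FBB + 0x662F = 0x0B5EA
One's-complement sum = 0xB5EA.
Checksum = ~0xB5EA & 0xFFFF = 0x4A15.

4A15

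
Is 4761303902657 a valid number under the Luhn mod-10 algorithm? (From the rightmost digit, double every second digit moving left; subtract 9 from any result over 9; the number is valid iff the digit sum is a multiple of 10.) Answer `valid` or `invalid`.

From the right, keep odd positions and double even positions (subtract 9 from any doubled value over 9):
  doubled (positions 2,4,...): 1 4 9 0 2 5 → sum 21
  kept (positions 1,3,...): 7 6 0 3 3 6 4 → sum 29
Total = 50.
50 mod 10 = 0, so the number is valid.

valid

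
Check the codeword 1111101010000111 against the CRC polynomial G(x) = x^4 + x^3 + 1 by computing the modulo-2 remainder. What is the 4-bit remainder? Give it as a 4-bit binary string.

Modulo-2 division of 1111101010000111 by 11001:
  pos 0: 11111 XOR 11001 = 00110
  pos 2: 11001 XOR 11001 = 00000
  pos 8: 10000 XOR 11001 = 01001
  pos 9: 10011 XOR 11001 = 01010
  pos 10: 10101 XOR 11001 = 01100
  pos 11: 11001 XOR 11001 = 00000
Remainder = 0000 (zero — the frame passes the CRC check).

0000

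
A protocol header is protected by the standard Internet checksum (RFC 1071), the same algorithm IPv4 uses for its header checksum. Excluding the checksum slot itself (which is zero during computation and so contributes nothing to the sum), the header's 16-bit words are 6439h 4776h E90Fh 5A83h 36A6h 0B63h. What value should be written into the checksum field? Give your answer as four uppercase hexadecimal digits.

CEB3

One's-complement addition (fold any carry out of bit 15 back into bit 0):
  0x6439 + 0x4776 = 0x0ABAF
  0xABAF + 0xE90F = 0x194BE → wrap carry → 0x94BF
  0x94BF + 0x5A83 = 0x0EF42
  0xEF42 + 0x36A6 = 0x125E8 → wrap carry → 0x25E9
  0x25E9 + 0x0B63 = 0x0314C
One's-complement sum = 0x314C.
Checksum = ~0x314C & 0xFFFF = 0xCEB3.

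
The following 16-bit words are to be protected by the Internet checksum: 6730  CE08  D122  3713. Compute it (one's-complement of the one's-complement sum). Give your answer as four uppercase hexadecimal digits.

One's-complement addition (fold any carry out of bit 15 back into bit 0):
  0x6730 + 0xCE08 = 0x13538 → wrap carry → 0x3539
  0x3539 + 0xD122 = 0x1065B → wrap carry → 0x065C
  0x065C + 0x3713 = 0x03D6F
One's-complement sum = 0x3D6F.
Checksum = ~0x3D6F & 0xFFFF = 0xC290.

C290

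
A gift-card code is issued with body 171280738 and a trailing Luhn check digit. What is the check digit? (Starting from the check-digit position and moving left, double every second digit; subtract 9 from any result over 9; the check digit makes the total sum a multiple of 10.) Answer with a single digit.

5

Partial digits right→left: 8 3 7 0 8 2 1 7 1
Double every second digit counting from the check-digit position (so the 1st, 3rd, 5th, ... of the partial from the right).
  doubled (with −9 where >9): 7 5 7 2 2 → sum 23
  kept as-is: 3 0 2 7 → sum 12
Total = 23 + 12 = 35.
Check digit = (10 − (35 mod 10)) mod 10 = 5.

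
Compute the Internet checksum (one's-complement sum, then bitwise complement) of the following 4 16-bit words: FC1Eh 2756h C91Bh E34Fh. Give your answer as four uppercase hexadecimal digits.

301F

One's-complement addition (fold any carry out of bit 15 back into bit 0):
  0xFC1E + 0x2756 = 0x12374 → wrap carry → 0x2375
  0x2375 + 0xC91B = 0x0EC90
  0xEC90 + 0xE34F = 0x1CFDF → wrap carry → 0xCFE0
One's-complement sum = 0xCFE0.
Checksum = ~0xCFE0 & 0xFFFF = 0x301F.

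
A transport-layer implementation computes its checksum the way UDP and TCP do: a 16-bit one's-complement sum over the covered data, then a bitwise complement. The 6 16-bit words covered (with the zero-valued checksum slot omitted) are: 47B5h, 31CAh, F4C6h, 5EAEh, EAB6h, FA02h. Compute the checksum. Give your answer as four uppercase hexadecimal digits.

4E51

One's-complement addition (fold any carry out of bit 15 back into bit 0):
  0x47B5 + 0x31CA = 0x0797F
  0x797F + 0xF4C6 = 0x16E45 → wrap carry → 0x6E46
  0x6E46 + 0x5EAE = 0x0CCF4
  0xCCF4 + 0xEAB6 = 0x1B7AA → wrap carry → 0xB7AB
  0xB7AB + 0xFA02 = 0x1B1AD → wrap carry → 0xB1AE
One's-complement sum = 0xB1AE.
Checksum = ~0xB1AE & 0xFFFF = 0x4E51.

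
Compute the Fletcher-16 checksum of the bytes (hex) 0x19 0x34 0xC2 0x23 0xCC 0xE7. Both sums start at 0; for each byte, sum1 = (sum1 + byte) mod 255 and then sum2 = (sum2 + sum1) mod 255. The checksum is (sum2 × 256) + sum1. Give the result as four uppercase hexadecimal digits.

Running sums (mod 255):
  after byte 0 (0x19): sum1=25, sum2=25
  after byte 1 (0x34): sum1=77, sum2=102
  after byte 2 (0xC2): sum1=16, sum2=118
  after byte 3 (0x23): sum1=51, sum2=169
  after byte 4 (0xCC): sum1=0, sum2=169
  after byte 5 (0xE7): sum1=231, sum2=145
Checksum = sum2·256 + sum1 = 145·256 + 231 = 37351 = 0x91E7.

91E7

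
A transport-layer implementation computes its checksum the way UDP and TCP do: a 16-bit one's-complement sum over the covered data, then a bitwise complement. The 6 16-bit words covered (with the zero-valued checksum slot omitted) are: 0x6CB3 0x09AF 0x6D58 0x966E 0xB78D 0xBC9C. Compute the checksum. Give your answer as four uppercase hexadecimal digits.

One's-complement addition (fold any carry out of bit 15 back into bit 0):
  0x6CB3 + 0x09AF = 0x07662
  0x7662 + 0x6D58 = 0x0E3BA
  0xE3BA + 0x966E = 0x17A28 → wrap carry → 0x7A29
  0x7A29 + 0xB78D = 0x131B6 → wrap carry → 0x31B7
  0x31B7 + 0xBC9C = 0x0EE53
One's-complement sum = 0xEE53.
Checksum = ~0xEE53 & 0xFFFF = 0x11AC.

11AC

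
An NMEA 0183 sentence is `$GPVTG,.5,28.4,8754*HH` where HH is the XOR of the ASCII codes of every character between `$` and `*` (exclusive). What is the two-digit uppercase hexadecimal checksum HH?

7B

XOR the ASCII codes of the payload characters:
  'G' = 0x47 → acc = 0x47
  'P' = 0x50 → acc = 0x17
  'V' = 0x56 → acc = 0x41
  'T' = 0x54 → acc = 0x15
  'G' = 0x47 → acc = 0x52
  ',' = 0x2C → acc = 0x7E
  '.' = 0x2E → acc = 0x50
  '5' = 0x35 → acc = 0x65
  ',' = 0x2C → acc = 0x49
  '2' = 0x32 → acc = 0x7B
  '8' = 0x38 → acc = 0x43
  '.' = 0x2E → acc = 0x6D
  '4' = 0x34 → acc = 0x59
  ',' = 0x2C → acc = 0x75
  '8' = 0x38 → acc = 0x4D
  '7' = 0x37 → acc = 0x7A
  '5' = 0x35 → acc = 0x4F
  '4' = 0x34 → acc = 0x7B
Checksum = 0x7B.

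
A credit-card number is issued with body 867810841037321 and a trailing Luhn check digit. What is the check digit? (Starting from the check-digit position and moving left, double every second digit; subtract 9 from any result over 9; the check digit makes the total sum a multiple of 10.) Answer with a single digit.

Partial digits right→left: 1 2 3 7 3 0 1 4 8 0 1 8 7 6 8
Double every second digit counting from the check-digit position (so the 1st, 3rd, 5th, ... of the partial from the right).
  doubled (with −9 where >9): 2 6 6 2 7 2 5 7 → sum 37
  kept as-is: 2 7 0 4 0 8 6 → sum 27
Total = 37 + 27 = 64.
Check digit = (10 − (64 mod 10)) mod 10 = 6.

6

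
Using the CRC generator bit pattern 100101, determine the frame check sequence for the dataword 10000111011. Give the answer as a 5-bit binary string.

Append 5 zeros: 1000011101100000. Divide by 100101 (XOR where the leading bit is 1):
  pos 0: 100001 XOR 100101 = 000100
  pos 3: 100110 XOR 100101 = 000011
  pos 7: 111100 XOR 100101 = 011001
  pos 8: 110010 XOR 100101 = 010111
  pos 9: 101110 XOR 100101 = 001011
Remainder (last 5 bits) = 10110. This is the CRC / FCS.

10110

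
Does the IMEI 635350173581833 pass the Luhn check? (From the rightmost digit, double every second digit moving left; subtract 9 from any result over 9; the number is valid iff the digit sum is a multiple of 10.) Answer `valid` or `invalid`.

invalid

From the right, keep odd positions and double even positions (subtract 9 from any doubled value over 9):
  doubled (positions 2,4,...): 6 2 1 5 0 6 6 → sum 26
  kept (positions 1,3,...): 3 8 8 3 1 5 5 6 → sum 39
Total = 65.
65 mod 10 = 5, so the number is invalid.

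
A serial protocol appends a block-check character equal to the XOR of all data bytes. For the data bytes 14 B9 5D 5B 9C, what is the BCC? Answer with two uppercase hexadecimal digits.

37

XOR the bytes together:
  start with 0x14
  0x14 ⊕ 0xB9 = 0xAD
  0xAD ⊕ 0x5D = 0xF0
  0xF0 ⊕ 0x5B = 0xAB
  0xAB ⊕ 0x9C = 0x37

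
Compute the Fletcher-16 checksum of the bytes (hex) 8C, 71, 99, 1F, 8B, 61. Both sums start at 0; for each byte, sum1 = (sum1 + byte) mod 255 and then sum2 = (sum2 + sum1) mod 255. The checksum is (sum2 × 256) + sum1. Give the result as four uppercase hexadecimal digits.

BEA3

Running sums (mod 255):
  after byte 0 (8C): sum1=140, sum2=140
  after byte 1 (71): sum1=253, sum2=138
  after byte 2 (99): sum1=151, sum2=34
  after byte 3 (1F): sum1=182, sum2=216
  after byte 4 (8B): sum1=66, sum2=27
  after byte 5 (61): sum1=163, sum2=190
Checksum = sum2·256 + sum1 = 190·256 + 163 = 48803 = 0xBEA3.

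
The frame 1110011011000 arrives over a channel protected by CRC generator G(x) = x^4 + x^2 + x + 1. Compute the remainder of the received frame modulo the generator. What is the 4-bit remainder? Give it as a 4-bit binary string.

Modulo-2 division of 1110011011000 by 10111:
  pos 0: 11100 XOR 10111 = 01011
  pos 1: 10111 XOR 10111 = 00000
  pos 6: 10110 XOR 10111 = 00001
Remainder = 0100 (nonzero — an error is detected).

0100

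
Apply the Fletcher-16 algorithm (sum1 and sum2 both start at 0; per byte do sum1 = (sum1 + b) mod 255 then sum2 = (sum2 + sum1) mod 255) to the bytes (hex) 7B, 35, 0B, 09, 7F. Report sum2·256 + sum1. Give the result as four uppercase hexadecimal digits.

Running sums (mod 255):
  after byte 0 (7B): sum1=123, sum2=123
  after byte 1 (35): sum1=176, sum2=44
  after byte 2 (0B): sum1=187, sum2=231
  after byte 3 (09): sum1=196, sum2=172
  after byte 4 (7F): sum1=68, sum2=240
Checksum = sum2·256 + sum1 = 240·256 + 68 = 61508 = 0xF044.

F044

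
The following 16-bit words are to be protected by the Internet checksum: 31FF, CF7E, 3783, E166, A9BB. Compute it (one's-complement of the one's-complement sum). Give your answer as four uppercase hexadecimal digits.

One's-complement addition (fold any carry out of bit 15 back into bit 0):
  0x31FF + 0xCF7E = 0x1017D → wrap carry → 0x017E
  0x017E + 0x3783 = 0x03901
  0x3901 + 0xE166 = 0x11A67 → wrap carry → 0x1A68
  0x1A68 + 0xA9BB = 0x0C423
One's-complement sum = 0xC423.
Checksum = ~0xC423 & 0xFFFF = 0x3BDC.

3BDC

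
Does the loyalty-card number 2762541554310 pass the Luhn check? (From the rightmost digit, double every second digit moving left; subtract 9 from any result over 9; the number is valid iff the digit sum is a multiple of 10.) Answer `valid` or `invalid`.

From the right, keep odd positions and double even positions (subtract 9 from any doubled value over 9):
  doubled (positions 2,4,...): 2 8 1 8 4 5 → sum 28
  kept (positions 1,3,...): 0 3 5 1 5 6 2 → sum 22
Total = 50.
50 mod 10 = 0, so the number is valid.

valid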